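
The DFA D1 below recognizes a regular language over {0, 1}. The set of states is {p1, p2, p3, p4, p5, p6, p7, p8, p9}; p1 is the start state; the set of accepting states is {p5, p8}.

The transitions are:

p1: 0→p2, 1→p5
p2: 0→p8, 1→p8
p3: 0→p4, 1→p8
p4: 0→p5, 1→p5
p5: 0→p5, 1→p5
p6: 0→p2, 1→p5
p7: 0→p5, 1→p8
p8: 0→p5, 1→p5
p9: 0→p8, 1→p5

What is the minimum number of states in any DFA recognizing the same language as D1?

First remove the unreachable states {p3,p4,p6,p7,p9}; 4 states remain.
Initial partition by acceptance: {p5,p8} | {p1,p2}.
On input 0, block {p1,p2} splits into {p1} and {p2}.
No further refinement is possible. Final partition (3 blocks): {p5,p8} | {p1} | {p2}.

3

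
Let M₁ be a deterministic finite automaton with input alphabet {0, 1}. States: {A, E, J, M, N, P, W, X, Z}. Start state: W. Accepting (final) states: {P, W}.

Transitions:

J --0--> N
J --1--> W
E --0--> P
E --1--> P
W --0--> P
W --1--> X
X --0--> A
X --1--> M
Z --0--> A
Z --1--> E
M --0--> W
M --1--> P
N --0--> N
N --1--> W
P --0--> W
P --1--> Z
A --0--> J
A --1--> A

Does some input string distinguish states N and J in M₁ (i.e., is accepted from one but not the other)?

No

Every state is reachable, so we keep all 9.
Initial partition by acceptance: {P,W} | {A,E,J,M,N,X,Z}.
Refine {A,E,J,M,N,X,Z} on symbol 0: members go to different blocks, giving {A,J,N,X,Z} and {E,M}.
Split {A,J,N,X,Z} by δ(·,1) → {X,Z} and {J,N} and {A}.
No further refinement is possible. Final partition (5 blocks): {P,W} | {X,Z} | {E,M} | {J,N} | {A}.
N and J lie in the same block of the stable partition, so they are equivalent — no string distinguishes them.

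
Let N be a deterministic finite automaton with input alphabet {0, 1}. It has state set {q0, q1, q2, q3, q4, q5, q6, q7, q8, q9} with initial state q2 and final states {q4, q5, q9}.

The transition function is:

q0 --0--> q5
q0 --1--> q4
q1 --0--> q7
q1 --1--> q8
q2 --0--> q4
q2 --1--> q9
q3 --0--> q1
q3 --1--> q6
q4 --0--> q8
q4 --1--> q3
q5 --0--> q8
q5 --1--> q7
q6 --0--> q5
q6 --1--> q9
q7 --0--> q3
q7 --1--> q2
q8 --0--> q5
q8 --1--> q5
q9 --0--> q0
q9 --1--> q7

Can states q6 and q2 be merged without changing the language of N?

All states are reachable from the start state.
Initial partition by acceptance: {q4,q5,q9} | {q0,q1,q2,q3,q6,q7,q8}.
On input 0, block {q0,q1,q2,q3,q6,q7,q8} splits into {q0,q2,q6,q8} and {q1,q3,q7}.
No further refinement is possible. Final partition (3 blocks): {q4,q5,q9} | {q0,q2,q6,q8} | {q1,q3,q7}.
q6 and q2 lie in the same block of the stable partition, so they are equivalent — no string distinguishes them.

Yes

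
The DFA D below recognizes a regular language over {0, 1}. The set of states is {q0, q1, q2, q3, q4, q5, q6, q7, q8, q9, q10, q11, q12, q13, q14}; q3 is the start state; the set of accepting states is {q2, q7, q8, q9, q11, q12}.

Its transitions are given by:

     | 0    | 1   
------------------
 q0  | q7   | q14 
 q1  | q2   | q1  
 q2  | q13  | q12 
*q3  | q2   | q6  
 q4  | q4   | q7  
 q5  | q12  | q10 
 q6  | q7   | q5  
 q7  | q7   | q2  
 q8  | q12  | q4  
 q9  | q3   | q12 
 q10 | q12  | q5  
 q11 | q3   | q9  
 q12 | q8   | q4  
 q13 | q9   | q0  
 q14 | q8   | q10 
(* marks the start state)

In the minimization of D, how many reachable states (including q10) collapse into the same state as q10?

States {q1,q11} cannot be reached from the start state, so discard them.
P0 = {q2,q7,q8,q9,q12} | {q0,q3,q4,q5,q6,q10,q13,q14}.
Refine {q2,q7,q8,q9,q12} on symbol 0: members go to different blocks, giving {q7,q8,q12} and {q2,q9}.
Refine {q7,q8,q12} on symbol 1: members go to different blocks, giving {q8,q12} and {q7}.
On input 0, block {q0,q3,q4,q5,q6,q10,q13,q14} splits into {q5,q10,q14} and {q0,q6} and {q3,q13} and {q4}.
The partition is now stable with 7 blocks: {q8,q12} | {q5,q10,q14} | {q2,q9} | {q7} | {q0,q6} | {q3,q13} | {q4}.
The equivalence class containing q10 is {q5,q10,q14}, of size 3.

3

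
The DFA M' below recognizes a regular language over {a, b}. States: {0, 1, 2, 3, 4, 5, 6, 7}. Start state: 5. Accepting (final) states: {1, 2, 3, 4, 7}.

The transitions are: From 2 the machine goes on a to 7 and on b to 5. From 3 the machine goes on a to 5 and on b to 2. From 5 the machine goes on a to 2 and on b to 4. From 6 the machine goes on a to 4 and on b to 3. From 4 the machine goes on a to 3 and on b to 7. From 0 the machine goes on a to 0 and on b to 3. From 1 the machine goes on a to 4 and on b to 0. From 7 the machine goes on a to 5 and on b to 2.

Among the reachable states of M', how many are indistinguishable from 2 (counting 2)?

1

States {0,1,6} cannot be reached from the start state, so discard them.
Start with accepting vs non-accepting: {2,3,4,7} | {5}.
Split {2,3,4,7} by δ(·,a) → {2,4} and {3,7}.
Split {2,4} by δ(·,b) → {2} and {4}.
The partition is now stable with 4 blocks: {2} | {5} | {3,7} | {4}.
The equivalence class containing 2 is {2}, of size 1.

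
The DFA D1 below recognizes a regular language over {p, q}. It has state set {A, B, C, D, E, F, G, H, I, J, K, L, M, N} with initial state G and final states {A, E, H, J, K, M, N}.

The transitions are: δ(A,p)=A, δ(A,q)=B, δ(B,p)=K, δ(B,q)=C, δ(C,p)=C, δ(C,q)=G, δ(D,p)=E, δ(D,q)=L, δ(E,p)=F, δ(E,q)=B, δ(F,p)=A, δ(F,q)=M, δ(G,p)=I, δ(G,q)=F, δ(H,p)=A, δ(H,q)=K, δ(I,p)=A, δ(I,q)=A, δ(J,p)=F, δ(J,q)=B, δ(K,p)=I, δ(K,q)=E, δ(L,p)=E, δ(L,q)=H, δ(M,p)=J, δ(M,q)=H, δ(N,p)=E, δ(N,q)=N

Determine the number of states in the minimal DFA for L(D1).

First remove the unreachable states {D,L,N}; 11 states remain.
Start with accepting vs non-accepting: {A,E,H,J,K,M} | {B,C,F,G,I}.
Split {A,E,H,J,K,M} by δ(·,p) → {A,H,M} and {E,J,K}.
Split {A,H,M} by δ(·,p) → {A,H} and {M}.
On input q, block {A,H} splits into {A} and {H}.
Split {B,C,F,G,I} by δ(·,p) → {C,G} and {F,I} and {B}.
On input p, block {C,G} splits into {C} and {G}.
Refine {E,J,K} on symbol q: members go to different blocks, giving {E,J} and {K}.
Split {F,I} by δ(·,q) → {F} and {I}.
No further refinement is possible. Final partition (10 blocks): {A} | {C} | {E,J} | {M} | {H} | {F} | {B} | {G} | {K} | {I}.

10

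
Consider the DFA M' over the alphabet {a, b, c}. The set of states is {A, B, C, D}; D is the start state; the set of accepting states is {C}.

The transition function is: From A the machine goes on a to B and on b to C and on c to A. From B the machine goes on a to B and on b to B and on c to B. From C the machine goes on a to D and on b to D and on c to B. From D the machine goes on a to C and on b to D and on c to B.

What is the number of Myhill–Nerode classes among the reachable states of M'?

First remove the unreachable states {A}; 3 states remain.
Initial partition by acceptance: {C} | {B,D}.
Split {B,D} by δ(·,a) → {B} and {D}.
The partition is now stable with 3 blocks: {C} | {B} | {D}.

3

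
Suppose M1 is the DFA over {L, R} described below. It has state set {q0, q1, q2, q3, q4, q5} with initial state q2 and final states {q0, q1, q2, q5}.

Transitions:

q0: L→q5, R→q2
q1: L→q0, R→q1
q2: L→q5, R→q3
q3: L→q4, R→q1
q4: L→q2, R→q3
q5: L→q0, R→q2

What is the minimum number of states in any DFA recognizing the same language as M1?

Every state is reachable, so we keep all 6.
Initial partition by acceptance: {q0,q1,q2,q5} | {q3,q4}.
On input R, block {q0,q1,q2,q5} splits into {q0,q1,q5} and {q2}.
Split {q0,q1,q5} by δ(·,R) → {q0,q5} and {q1}.
On input L, block {q3,q4} splits into {q3} and {q4}.
The partition is now stable with 5 blocks: {q0,q5} | {q3} | {q2} | {q1} | {q4}.

5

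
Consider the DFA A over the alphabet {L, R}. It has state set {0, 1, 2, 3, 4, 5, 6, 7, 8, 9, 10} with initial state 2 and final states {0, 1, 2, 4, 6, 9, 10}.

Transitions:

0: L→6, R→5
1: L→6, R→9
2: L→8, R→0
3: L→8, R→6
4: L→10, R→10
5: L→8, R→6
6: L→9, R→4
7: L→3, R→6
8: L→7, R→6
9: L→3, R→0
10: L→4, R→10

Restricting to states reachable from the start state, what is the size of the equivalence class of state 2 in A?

States {1} cannot be reached from the start state, so discard them.
P0 = {0,2,4,6,9,10} | {3,5,7,8}.
On input L, block {0,2,4,6,9,10} splits into {0,4,6,10} and {2,9}.
Split {0,4,6,10} by δ(·,L) → {0,4,10} and {6}.
Refine {0,4,10} on symbol L: members go to different blocks, giving {4,10} and {0}.
The partition is now stable with 5 blocks: {4,10} | {3,5,7,8} | {2,9} | {6} | {0}.
The equivalence class containing 2 is {2,9}, of size 2.

2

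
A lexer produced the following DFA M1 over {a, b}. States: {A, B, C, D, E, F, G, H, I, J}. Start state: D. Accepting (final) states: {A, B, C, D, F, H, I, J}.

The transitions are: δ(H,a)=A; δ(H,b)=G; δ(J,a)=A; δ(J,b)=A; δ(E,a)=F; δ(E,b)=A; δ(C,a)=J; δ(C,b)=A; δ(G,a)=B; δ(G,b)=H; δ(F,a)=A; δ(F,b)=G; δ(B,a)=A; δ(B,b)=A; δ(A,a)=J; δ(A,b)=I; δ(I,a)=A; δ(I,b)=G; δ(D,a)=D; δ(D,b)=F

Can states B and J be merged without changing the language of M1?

States {C,E} cannot be reached from the start state, so discard them.
Start with accepting vs non-accepting: {A,B,D,F,H,I,J} | {G}.
Split {A,B,D,F,H,I,J} by δ(·,b) → {A,B,D,J} and {F,H,I}.
On input b, block {A,B,D,J} splits into {A,D} and {B,J}.
On input a, block {A,D} splits into {A} and {D}.
No further refinement is possible. Final partition (5 blocks): {A} | {G} | {F,H,I} | {B,J} | {D}.
B and J lie in the same block of the stable partition, so they are equivalent — no string distinguishes them.

Yes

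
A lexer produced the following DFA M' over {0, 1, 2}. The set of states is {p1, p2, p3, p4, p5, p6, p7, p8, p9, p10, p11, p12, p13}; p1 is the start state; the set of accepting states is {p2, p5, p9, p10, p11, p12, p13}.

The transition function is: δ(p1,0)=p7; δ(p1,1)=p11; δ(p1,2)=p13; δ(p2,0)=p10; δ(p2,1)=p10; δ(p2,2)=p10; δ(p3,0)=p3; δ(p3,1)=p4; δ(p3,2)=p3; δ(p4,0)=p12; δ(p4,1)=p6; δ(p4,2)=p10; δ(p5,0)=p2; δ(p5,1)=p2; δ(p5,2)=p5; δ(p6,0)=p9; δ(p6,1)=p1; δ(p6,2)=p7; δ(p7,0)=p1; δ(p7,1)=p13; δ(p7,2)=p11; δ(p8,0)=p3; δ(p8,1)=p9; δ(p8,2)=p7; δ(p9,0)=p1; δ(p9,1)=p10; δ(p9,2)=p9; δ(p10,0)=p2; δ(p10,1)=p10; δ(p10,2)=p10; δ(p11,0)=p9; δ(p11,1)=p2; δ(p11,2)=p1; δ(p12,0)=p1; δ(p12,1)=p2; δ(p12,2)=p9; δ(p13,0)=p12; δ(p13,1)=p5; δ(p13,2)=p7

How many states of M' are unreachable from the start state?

No path from p1 leads to p3, p4, p6, p8; the other 9 states are all reachable.

4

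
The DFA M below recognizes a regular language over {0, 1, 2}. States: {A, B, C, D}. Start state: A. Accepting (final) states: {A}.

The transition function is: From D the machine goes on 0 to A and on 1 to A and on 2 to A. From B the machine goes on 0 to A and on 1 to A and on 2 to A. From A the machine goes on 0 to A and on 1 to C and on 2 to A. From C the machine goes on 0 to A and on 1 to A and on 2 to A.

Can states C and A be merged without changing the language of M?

No

First remove the unreachable states {B,D}; 2 states remain.
Start with accepting vs non-accepting: {A} | {C}.
The partition is now stable with 2 blocks: {A} | {C}.
C and A end up in different blocks, so they are distinguishable. For instance, the string 'ε' is accepted from only A.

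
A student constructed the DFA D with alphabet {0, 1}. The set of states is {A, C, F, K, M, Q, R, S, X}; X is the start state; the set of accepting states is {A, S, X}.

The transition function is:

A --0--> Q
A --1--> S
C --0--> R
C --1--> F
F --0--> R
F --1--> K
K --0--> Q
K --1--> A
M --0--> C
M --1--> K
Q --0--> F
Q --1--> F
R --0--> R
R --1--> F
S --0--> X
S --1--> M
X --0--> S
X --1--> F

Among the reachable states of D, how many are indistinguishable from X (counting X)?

2

Every state is reachable, so we keep all 9.
P0 = {A,S,X} | {C,F,K,M,Q,R}.
Refine {A,S,X} on symbol 0: members go to different blocks, giving {S,X} and {A}.
Split {C,F,K,M,Q,R} by δ(·,1) → {C,F,M,Q,R} and {K}.
Refine {C,F,M,Q,R} on symbol 1: members go to different blocks, giving {C,Q,R} and {F,M}.
Refine {C,Q,R} on symbol 0: members go to different blocks, giving {C,R} and {Q}.
Stable partition: {S,X} | {C,R} | {A} | {K} | {F,M} | {Q} — 6 equivalence classes.
State X belongs to the block {S,X}, which has 2 states.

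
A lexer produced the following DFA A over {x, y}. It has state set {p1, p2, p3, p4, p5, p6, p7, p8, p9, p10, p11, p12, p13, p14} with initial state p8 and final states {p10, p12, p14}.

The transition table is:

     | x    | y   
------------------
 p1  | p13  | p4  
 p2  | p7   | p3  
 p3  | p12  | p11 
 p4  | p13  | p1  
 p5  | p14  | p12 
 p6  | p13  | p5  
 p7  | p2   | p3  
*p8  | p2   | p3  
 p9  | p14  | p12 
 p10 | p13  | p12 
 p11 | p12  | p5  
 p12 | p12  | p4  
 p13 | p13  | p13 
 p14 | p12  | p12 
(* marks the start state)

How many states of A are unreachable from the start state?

3

BFS from p8 reaches {p1, p2, p3, p4, p5, p7, p8, p11, p12, p13, p14}; the 3 state(s) p6, p9, p10 are never visited.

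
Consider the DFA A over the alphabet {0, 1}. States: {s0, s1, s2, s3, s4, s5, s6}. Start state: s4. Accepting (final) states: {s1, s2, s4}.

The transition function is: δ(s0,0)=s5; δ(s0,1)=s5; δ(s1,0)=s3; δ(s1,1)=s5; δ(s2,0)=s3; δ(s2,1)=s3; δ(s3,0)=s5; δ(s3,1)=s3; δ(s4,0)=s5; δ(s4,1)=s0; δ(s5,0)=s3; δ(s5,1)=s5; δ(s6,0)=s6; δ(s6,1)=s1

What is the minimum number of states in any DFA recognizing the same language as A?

2

States {s1,s2,s6} cannot be reached from the start state, so discard them.
Initial partition by acceptance: {s4} | {s0,s3,s5}.
No further refinement is possible. Final partition (2 blocks): {s4} | {s0,s3,s5}.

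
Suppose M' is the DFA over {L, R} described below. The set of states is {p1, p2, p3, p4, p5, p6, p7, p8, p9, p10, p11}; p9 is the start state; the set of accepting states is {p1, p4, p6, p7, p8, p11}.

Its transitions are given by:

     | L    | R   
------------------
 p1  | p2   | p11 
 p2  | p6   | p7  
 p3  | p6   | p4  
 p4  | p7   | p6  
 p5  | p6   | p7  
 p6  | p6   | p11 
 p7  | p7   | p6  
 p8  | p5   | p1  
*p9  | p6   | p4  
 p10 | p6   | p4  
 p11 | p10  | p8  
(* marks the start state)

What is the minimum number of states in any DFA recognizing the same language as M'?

4

First remove the unreachable states {p3}; 10 states remain.
Initial partition by acceptance: {p1,p4,p6,p7,p8,p11} | {p2,p5,p9,p10}.
Split {p1,p4,p6,p7,p8,p11} by δ(·,L) → {p1,p8,p11} and {p4,p6,p7}.
Split {p4,p6,p7} by δ(·,R) → {p4,p7} and {p6}.
Stable partition: {p1,p8,p11} | {p2,p5,p9,p10} | {p4,p7} | {p6} — 4 equivalence classes.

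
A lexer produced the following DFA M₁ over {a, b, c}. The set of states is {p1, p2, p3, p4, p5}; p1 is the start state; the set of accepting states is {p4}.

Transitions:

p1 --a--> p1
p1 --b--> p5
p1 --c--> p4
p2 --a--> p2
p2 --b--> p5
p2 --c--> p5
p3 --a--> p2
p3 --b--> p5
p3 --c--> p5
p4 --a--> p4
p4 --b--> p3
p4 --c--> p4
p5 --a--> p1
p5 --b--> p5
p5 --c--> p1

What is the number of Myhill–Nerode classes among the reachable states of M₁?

All states are reachable from the start state.
Initial partition by acceptance: {p4} | {p1,p2,p3,p5}.
On input c, block {p1,p2,p3,p5} splits into {p2,p3,p5} and {p1}.
Split {p2,p3,p5} by δ(·,a) → {p2,p3} and {p5}.
The partition is now stable with 4 blocks: {p4} | {p2,p3} | {p1} | {p5}.

4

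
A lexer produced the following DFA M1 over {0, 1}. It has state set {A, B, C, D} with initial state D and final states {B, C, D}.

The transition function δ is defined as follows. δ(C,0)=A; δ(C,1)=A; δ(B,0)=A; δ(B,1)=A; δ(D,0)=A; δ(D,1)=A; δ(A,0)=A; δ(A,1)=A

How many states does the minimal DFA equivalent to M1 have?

2

First remove the unreachable states {B,C}; 2 states remain.
Start with accepting vs non-accepting: {D} | {A}.
Stable partition: {D} | {A} — 2 equivalence classes.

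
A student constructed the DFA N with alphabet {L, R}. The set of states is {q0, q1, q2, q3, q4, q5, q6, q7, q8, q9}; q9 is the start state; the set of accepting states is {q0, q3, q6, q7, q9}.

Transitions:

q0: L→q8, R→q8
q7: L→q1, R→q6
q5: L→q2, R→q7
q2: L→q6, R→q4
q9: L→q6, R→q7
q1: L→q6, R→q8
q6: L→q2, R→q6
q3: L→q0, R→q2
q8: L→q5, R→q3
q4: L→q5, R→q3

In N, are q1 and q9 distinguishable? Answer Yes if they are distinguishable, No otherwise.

Yes

P0 = {q0,q3,q6,q7,q9} | {q1,q2,q4,q5,q8}.
Split {q0,q3,q6,q7,q9} by δ(·,L) → {q0,q6,q7} and {q3,q9}.
Refine {q0,q6,q7} on symbol R: members go to different blocks, giving {q6,q7} and {q0}.
Split {q1,q2,q4,q5,q8} by δ(·,L) → {q4,q5,q8} and {q1,q2}.
Split {q4,q5,q8} by δ(·,L) → {q4,q8} and {q5}.
On input L, block {q3,q9} splits into {q3} and {q9}.
Stable partition: {q6,q7} | {q4,q8} | {q3} | {q0} | {q1,q2} | {q5} | {q9} — 7 equivalence classes.
q1 and q9 end up in different blocks, so they are distinguishable. For instance, the string 'ε' is accepted from only q9.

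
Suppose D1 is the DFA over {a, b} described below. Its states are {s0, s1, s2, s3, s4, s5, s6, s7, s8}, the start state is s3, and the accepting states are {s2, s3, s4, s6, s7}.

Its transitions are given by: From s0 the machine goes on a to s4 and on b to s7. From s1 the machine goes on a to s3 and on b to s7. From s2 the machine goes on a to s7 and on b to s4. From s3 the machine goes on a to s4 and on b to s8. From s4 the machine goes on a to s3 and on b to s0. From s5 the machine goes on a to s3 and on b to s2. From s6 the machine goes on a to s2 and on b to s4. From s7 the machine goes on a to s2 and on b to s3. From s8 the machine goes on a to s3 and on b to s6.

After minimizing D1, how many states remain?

3

States {s1,s5} cannot be reached from the start state, so discard them.
Initial partition by acceptance: {s2,s3,s4,s6,s7} | {s0,s8}.
Refine {s2,s3,s4,s6,s7} on symbol b: members go to different blocks, giving {s2,s6,s7} and {s3,s4}.
Stable partition: {s2,s6,s7} | {s0,s8} | {s3,s4} — 3 equivalence classes.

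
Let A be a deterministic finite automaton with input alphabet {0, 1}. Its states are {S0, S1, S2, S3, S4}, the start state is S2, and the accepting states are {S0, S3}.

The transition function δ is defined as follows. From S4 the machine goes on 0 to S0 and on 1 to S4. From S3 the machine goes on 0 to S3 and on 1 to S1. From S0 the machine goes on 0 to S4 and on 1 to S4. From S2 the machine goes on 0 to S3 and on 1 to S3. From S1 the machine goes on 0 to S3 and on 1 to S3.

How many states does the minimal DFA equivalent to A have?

States {S0,S4} cannot be reached from the start state, so discard them.
Start with accepting vs non-accepting: {S3} | {S1,S2}.
The partition is now stable with 2 blocks: {S3} | {S1,S2}.

2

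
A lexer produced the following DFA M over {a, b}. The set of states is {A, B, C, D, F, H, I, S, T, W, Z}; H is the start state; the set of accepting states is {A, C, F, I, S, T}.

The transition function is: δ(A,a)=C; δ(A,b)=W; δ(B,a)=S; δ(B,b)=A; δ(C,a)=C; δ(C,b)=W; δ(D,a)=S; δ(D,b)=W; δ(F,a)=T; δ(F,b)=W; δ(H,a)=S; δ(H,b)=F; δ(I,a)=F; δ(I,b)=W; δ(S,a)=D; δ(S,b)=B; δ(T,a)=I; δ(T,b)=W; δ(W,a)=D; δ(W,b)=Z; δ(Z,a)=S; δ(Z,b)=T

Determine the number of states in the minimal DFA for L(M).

P0 = {A,C,F,I,S,T} | {B,D,H,W,Z}.
Refine {A,C,F,I,S,T} on symbol a: members go to different blocks, giving {A,C,F,I,T} and {S}.
On input a, block {B,D,H,W,Z} splits into {B,D,H,Z} and {W}.
Split {B,D,H,Z} by δ(·,b) → {B,H,Z} and {D}.
The partition is now stable with 5 blocks: {A,C,F,I,T} | {B,H,Z} | {S} | {W} | {D}.

5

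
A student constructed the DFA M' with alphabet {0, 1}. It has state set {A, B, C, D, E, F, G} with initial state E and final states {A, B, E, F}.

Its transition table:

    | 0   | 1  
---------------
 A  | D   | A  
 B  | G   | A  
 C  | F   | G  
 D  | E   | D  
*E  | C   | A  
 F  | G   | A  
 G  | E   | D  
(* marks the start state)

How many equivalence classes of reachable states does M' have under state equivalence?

States {B} cannot be reached from the start state, so discard them.
P0 = {A,E,F} | {C,D,G}.
The partition is now stable with 2 blocks: {A,E,F} | {C,D,G}.

2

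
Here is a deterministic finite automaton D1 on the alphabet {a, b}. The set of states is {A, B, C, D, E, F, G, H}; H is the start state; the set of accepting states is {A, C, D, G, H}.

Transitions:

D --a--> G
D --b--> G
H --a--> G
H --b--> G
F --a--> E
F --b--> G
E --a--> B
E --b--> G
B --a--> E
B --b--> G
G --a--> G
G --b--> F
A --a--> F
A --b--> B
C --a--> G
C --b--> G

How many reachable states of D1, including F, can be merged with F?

Reachable states from the start: {B,E,F,G,H}. Unreachable: {A,C,D} — drop them.
P0 = {G,H} | {B,E,F}.
Split {G,H} by δ(·,b) → {G} and {H}.
Stable partition: {G} | {B,E,F} | {H} — 3 equivalence classes.
State F belongs to the block {B,E,F}, which has 3 states.

3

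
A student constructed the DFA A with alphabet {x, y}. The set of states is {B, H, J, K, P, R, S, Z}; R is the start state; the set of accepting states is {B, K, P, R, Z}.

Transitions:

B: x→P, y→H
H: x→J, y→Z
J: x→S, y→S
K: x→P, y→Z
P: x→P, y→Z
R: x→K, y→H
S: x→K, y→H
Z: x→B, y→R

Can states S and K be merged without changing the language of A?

Every state is reachable, so we keep all 8.
Initial partition by acceptance: {B,K,P,R,Z} | {H,J,S}.
Split {B,K,P,R,Z} by δ(·,y) → {K,P,Z} and {B,R}.
On input x, block {K,P,Z} splits into {K,P} and {Z}.
On input x, block {H,J,S} splits into {H,J} and {S}.
Split {H,J} by δ(·,x) → {J} and {H}.
No further refinement is possible. Final partition (6 blocks): {K,P} | {J} | {B,R} | {Z} | {S} | {H}.
S and K end up in different blocks, so they are distinguishable. For instance, the string 'ε' is accepted from only K.

No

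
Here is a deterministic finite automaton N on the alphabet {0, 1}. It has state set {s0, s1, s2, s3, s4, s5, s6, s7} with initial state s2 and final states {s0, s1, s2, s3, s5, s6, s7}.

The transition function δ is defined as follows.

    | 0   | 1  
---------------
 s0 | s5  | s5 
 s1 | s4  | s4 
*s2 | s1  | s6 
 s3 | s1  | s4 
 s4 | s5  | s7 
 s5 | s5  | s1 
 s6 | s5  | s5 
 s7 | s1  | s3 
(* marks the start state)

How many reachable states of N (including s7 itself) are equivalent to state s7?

Reachable states from the start: {s1,s2,s3,s4,s5,s6,s7}. Unreachable: {s0} — drop them.
Start with accepting vs non-accepting: {s1,s2,s3,s5,s6,s7} | {s4}.
Split {s1,s2,s3,s5,s6,s7} by δ(·,0) → {s2,s3,s5,s6,s7} and {s1}.
On input 0, block {s2,s3,s5,s6,s7} splits into {s2,s3,s7} and {s5,s6}.
Split {s2,s3,s7} by δ(·,1) → {s2} and {s3} and {s7}.
Split {s5,s6} by δ(·,1) → {s5} and {s6}.
Stable partition: {s2} | {s4} | {s1} | {s5} | {s3} | {s7} | {s6} — 7 equivalence classes.
The equivalence class containing s7 is {s7}, of size 1.

1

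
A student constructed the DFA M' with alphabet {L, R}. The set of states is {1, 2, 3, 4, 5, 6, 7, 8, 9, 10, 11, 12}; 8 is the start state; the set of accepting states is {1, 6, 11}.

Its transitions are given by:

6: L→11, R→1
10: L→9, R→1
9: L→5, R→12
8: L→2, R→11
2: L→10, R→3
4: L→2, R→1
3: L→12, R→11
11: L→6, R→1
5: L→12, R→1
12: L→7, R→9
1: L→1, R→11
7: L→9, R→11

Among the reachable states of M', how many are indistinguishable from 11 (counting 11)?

3

First remove the unreachable states {4}; 11 states remain.
Initial partition by acceptance: {1,6,11} | {2,3,5,7,8,9,10,12}.
On input R, block {2,3,5,7,8,9,10,12} splits into {3,5,7,8,10} and {2,9,12}.
Refine {2,9,12} on symbol R: members go to different blocks, giving {9,12} and {2}.
Refine {3,5,7,8,10} on symbol L: members go to different blocks, giving {3,5,7,10} and {8}.
Stable partition: {1,6,11} | {3,5,7,10} | {9,12} | {2} | {8} — 5 equivalence classes.
The equivalence class containing 11 is {1,6,11}, of size 3.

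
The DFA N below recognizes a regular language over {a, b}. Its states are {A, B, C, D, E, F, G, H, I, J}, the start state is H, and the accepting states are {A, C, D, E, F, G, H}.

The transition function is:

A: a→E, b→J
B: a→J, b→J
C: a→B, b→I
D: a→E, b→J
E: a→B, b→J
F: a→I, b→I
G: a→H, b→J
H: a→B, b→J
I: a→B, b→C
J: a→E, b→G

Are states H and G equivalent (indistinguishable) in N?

No

States {A,C,D,F,I} cannot be reached from the start state, so discard them.
Initial partition by acceptance: {E,G,H} | {B,J}.
Split {E,G,H} by δ(·,a) → {E,H} and {G}.
Refine {B,J} on symbol a: members go to different blocks, giving {B} and {J}.
No further refinement is possible. Final partition (4 blocks): {E,H} | {B} | {G} | {J}.
H and G end up in different blocks, so they are distinguishable. For instance, the string 'a' is accepted from only G.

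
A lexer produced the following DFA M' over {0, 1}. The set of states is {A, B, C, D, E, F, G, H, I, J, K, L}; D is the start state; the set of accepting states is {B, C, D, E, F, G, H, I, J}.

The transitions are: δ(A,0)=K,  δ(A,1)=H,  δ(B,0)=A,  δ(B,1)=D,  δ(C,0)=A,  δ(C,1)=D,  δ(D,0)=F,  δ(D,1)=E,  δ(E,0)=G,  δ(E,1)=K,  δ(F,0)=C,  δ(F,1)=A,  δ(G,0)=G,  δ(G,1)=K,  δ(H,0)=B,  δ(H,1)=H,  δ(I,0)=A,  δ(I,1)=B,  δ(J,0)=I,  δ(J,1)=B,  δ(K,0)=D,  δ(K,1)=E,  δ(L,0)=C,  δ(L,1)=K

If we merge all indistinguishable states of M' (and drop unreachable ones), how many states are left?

7

First remove the unreachable states {I,J,L}; 9 states remain.
Start with accepting vs non-accepting: {B,C,D,E,F,G,H} | {A,K}.
Split {B,C,D,E,F,G,H} by δ(·,0) → {D,E,F,G,H} and {B,C}.
Split {D,E,F,G,H} by δ(·,0) → {D,E,G} and {F,H}.
Split {D,E,G} by δ(·,0) → {E,G} and {D}.
Refine {A,K} on symbol 0: members go to different blocks, giving {A} and {K}.
Split {F,H} by δ(·,1) → {F} and {H}.
The partition is now stable with 7 blocks: {E,G} | {A} | {B,C} | {F} | {D} | {K} | {H}.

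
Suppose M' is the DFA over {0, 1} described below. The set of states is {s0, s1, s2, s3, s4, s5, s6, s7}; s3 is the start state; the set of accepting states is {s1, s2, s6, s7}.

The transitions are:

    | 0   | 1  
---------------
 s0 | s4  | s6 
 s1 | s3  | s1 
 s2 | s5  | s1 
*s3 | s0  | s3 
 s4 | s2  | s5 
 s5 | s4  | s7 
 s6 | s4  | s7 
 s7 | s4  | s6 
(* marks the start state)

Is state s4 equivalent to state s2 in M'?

All states are reachable from the start state.
P0 = {s1,s2,s6,s7} | {s0,s3,s4,s5}.
Split {s0,s3,s4,s5} by δ(·,0) → {s0,s3,s5} and {s4}.
On input 0, block {s1,s2,s6,s7} splits into {s1,s2} and {s6,s7}.
On input 0, block {s0,s3,s5} splits into {s0,s5} and {s3}.
Refine {s1,s2} on symbol 0: members go to different blocks, giving {s1} and {s2}.
No further refinement is possible. Final partition (6 blocks): {s1} | {s0,s5} | {s4} | {s6,s7} | {s3} | {s2}.
s4 and s2 end up in different blocks, so they are distinguishable. For instance, the string 'ε' is accepted from only s2.

No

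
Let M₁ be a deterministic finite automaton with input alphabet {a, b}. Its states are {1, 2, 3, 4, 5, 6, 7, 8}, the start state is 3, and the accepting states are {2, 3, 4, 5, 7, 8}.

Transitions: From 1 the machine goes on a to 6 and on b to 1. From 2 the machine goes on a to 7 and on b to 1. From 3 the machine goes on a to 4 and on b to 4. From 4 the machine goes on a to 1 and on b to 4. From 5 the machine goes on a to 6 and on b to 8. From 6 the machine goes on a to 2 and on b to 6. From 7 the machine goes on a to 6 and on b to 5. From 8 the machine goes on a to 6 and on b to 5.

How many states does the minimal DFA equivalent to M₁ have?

All states are reachable from the start state.
Start with accepting vs non-accepting: {2,3,4,5,7,8} | {1,6}.
Refine {2,3,4,5,7,8} on symbol a: members go to different blocks, giving {4,5,7,8} and {2,3}.
On input a, block {1,6} splits into {1} and {6}.
Split {4,5,7,8} by δ(·,a) → {5,7,8} and {4}.
Refine {2,3} on symbol a: members go to different blocks, giving {2} and {3}.
Stable partition: {5,7,8} | {1} | {2} | {6} | {4} | {3} — 6 equivalence classes.

6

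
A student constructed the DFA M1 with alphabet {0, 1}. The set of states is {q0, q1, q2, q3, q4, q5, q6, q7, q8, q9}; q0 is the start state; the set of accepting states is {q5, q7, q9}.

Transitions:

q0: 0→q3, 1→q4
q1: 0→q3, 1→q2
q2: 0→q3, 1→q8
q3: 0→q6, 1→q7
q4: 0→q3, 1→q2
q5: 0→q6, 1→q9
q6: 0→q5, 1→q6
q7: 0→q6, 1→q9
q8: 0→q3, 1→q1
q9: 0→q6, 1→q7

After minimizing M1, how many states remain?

4

Every state is reachable, so we keep all 10.
P0 = {q5,q7,q9} | {q0,q1,q2,q3,q4,q6,q8}.
On input 0, block {q0,q1,q2,q3,q4,q6,q8} splits into {q0,q1,q2,q3,q4,q8} and {q6}.
Split {q0,q1,q2,q3,q4,q8} by δ(·,0) → {q0,q1,q2,q4,q8} and {q3}.
The partition is now stable with 4 blocks: {q5,q7,q9} | {q0,q1,q2,q4,q8} | {q6} | {q3}.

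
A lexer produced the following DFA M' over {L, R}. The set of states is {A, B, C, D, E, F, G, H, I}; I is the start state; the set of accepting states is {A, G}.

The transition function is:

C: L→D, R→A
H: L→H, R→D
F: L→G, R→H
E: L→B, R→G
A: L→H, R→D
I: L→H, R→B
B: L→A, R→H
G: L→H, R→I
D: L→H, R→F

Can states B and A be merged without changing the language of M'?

No

States {C,E} cannot be reached from the start state, so discard them.
P0 = {A,G} | {B,D,F,H,I}.
Split {B,D,F,H,I} by δ(·,L) → {D,H,I} and {B,F}.
On input R, block {D,H,I} splits into {D,I} and {H}.
No further refinement is possible. Final partition (4 blocks): {A,G} | {D,I} | {B,F} | {H}.
B and A end up in different blocks, so they are distinguishable. For instance, the string 'ε' is accepted from only A.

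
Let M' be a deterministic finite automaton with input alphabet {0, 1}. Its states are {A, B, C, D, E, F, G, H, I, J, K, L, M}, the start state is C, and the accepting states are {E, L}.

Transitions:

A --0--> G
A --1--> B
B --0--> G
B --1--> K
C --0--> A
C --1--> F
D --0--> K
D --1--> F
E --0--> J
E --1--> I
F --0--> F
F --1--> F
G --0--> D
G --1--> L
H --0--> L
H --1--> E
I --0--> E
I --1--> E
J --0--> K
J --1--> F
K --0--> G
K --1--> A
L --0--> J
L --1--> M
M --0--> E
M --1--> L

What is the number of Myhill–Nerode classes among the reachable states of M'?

States {H} cannot be reached from the start state, so discard them.
Start with accepting vs non-accepting: {E,L} | {A,B,C,D,F,G,I,J,K,M}.
Refine {A,B,C,D,F,G,I,J,K,M} on symbol 0: members go to different blocks, giving {A,B,C,D,F,G,J,K} and {I,M}.
Split {A,B,C,D,F,G,J,K} by δ(·,1) → {A,B,C,D,F,J,K} and {G}.
Split {A,B,C,D,F,J,K} by δ(·,0) → {C,D,F,J} and {A,B,K}.
Refine {C,D,F,J} on symbol 0: members go to different blocks, giving {C,D,J} and {F}.
The partition is now stable with 6 blocks: {E,L} | {C,D,J} | {I,M} | {G} | {A,B,K} | {F}.

6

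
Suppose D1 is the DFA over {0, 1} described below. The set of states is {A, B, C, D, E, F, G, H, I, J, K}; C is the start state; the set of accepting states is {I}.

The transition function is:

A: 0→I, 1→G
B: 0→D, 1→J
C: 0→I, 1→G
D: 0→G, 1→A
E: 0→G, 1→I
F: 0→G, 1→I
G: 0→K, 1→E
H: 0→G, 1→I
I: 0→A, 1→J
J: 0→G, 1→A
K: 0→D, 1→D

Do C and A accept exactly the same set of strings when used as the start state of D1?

Yes

States {B,F,H} cannot be reached from the start state, so discard them.
Start with accepting vs non-accepting: {I} | {A,C,D,E,G,J,K}.
On input 0, block {A,C,D,E,G,J,K} splits into {D,E,G,J,K} and {A,C}.
Split {D,E,G,J,K} by δ(·,1) → {D,J} and {G,K} and {E}.
Refine {G,K} on symbol 0: members go to different blocks, giving {G} and {K}.
The partition is now stable with 6 blocks: {I} | {D,J} | {A,C} | {G} | {E} | {K}.
C and A lie in the same block of the stable partition, so they are equivalent — no string distinguishes them.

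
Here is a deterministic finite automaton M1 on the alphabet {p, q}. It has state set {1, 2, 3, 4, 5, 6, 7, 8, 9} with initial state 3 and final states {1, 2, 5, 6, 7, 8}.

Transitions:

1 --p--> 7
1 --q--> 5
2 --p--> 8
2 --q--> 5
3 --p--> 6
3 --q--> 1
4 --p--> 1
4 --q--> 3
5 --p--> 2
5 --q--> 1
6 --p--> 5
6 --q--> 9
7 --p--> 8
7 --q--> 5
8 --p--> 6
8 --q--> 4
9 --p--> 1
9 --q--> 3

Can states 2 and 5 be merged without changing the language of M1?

Every state is reachable, so we keep all 9.
Initial partition by acceptance: {1,2,5,6,7,8} | {3,4,9}.
Split {1,2,5,6,7,8} by δ(·,q) → {1,2,5,7} and {6,8}.
Split {1,2,5,7} by δ(·,p) → {1,5} and {2,7}.
Split {3,4,9} by δ(·,p) → {4,9} and {3}.
Refine {6,8} on symbol p: members go to different blocks, giving {6} and {8}.
No further refinement is possible. Final partition (6 blocks): {1,5} | {4,9} | {6} | {2,7} | {3} | {8}.
2 and 5 end up in different blocks, so they are distinguishable. For instance, the string 'pq' is accepted from only 5.

No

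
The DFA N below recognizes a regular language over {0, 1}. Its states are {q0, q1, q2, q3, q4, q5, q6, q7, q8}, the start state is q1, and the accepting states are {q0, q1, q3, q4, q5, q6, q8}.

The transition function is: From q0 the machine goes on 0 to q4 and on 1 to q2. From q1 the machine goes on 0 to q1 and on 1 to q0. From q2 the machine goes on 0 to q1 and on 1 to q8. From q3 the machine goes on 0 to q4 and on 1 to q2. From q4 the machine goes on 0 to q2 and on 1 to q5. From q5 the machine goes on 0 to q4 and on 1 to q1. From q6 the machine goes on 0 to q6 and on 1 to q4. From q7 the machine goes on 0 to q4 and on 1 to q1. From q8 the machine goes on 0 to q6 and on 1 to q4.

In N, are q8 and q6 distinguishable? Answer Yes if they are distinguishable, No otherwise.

No

States {q3,q7} cannot be reached from the start state, so discard them.
Initial partition by acceptance: {q0,q1,q4,q5,q6,q8} | {q2}.
Refine {q0,q1,q4,q5,q6,q8} on symbol 0: members go to different blocks, giving {q0,q1,q5,q6,q8} and {q4}.
Refine {q0,q1,q5,q6,q8} on symbol 0: members go to different blocks, giving {q1,q6,q8} and {q0,q5}.
Split {q1,q6,q8} by δ(·,1) → {q6,q8} and {q1}.
On input 1, block {q0,q5} splits into {q0} and {q5}.
No further refinement is possible. Final partition (6 blocks): {q6,q8} | {q2} | {q4} | {q0} | {q1} | {q5}.
q8 and q6 lie in the same block of the stable partition, so they are equivalent — no string distinguishes them.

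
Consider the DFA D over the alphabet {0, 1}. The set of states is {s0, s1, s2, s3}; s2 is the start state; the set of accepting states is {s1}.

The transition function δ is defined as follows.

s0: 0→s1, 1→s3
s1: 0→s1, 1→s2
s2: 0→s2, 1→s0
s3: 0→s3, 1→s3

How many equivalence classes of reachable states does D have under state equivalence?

4

All states are reachable from the start state.
Start with accepting vs non-accepting: {s1} | {s0,s2,s3}.
Refine {s0,s2,s3} on symbol 0: members go to different blocks, giving {s2,s3} and {s0}.
On input 1, block {s2,s3} splits into {s2} and {s3}.
No further refinement is possible. Final partition (4 blocks): {s1} | {s2} | {s0} | {s3}.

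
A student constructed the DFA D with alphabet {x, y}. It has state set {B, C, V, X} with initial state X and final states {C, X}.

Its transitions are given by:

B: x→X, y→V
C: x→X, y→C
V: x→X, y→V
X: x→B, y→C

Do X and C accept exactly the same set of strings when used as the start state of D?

No

All states are reachable from the start state.
Start with accepting vs non-accepting: {C,X} | {B,V}.
On input x, block {C,X} splits into {C} and {X}.
No further refinement is possible. Final partition (3 blocks): {C} | {B,V} | {X}.
X and C end up in different blocks, so they are distinguishable. For instance, the string 'x' is accepted from only C.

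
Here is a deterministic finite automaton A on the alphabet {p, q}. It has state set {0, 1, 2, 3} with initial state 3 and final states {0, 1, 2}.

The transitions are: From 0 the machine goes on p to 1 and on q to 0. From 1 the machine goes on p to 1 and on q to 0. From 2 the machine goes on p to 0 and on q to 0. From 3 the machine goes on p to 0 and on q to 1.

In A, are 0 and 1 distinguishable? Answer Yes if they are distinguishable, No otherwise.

States {2} cannot be reached from the start state, so discard them.
Initial partition by acceptance: {0,1} | {3}.
Stable partition: {0,1} | {3} — 2 equivalence classes.
0 and 1 lie in the same block of the stable partition, so they are equivalent — no string distinguishes them.

No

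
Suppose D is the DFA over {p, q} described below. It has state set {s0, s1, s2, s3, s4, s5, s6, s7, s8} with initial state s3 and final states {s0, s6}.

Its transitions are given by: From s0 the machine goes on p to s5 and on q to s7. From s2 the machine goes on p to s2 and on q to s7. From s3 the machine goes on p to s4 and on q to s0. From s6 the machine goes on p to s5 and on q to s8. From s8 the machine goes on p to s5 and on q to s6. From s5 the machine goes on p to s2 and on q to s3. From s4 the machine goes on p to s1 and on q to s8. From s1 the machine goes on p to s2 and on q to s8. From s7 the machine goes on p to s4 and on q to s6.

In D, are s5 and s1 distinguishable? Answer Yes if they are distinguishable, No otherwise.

No

All states are reachable from the start state.
Start with accepting vs non-accepting: {s0,s6} | {s1,s2,s3,s4,s5,s7,s8}.
Split {s1,s2,s3,s4,s5,s7,s8} by δ(·,q) → {s1,s2,s4,s5} and {s3,s7,s8}.
Stable partition: {s0,s6} | {s1,s2,s4,s5} | {s3,s7,s8} — 3 equivalence classes.
s5 and s1 lie in the same block of the stable partition, so they are equivalent — no string distinguishes them.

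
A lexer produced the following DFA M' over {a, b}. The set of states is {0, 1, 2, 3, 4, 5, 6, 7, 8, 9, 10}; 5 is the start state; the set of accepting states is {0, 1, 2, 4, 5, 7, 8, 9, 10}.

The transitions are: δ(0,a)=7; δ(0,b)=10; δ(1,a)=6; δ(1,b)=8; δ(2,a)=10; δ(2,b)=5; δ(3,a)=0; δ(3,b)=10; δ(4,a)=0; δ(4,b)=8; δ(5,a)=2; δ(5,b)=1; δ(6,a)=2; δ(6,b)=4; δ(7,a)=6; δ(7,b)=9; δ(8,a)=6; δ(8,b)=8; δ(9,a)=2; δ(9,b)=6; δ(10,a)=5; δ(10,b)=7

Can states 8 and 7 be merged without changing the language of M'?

States {3} cannot be reached from the start state, so discard them.
P0 = {0,1,2,4,5,7,8,9,10} | {6}.
On input a, block {0,1,2,4,5,7,8,9,10} splits into {0,2,4,5,9,10} and {1,7,8}.
Refine {0,2,4,5,9,10} on symbol a: members go to different blocks, giving {2,4,5,9,10} and {0}.
Split {2,4,5,9,10} by δ(·,a) → {2,5,9,10} and {4}.
On input b, block {2,5,9,10} splits into {5,10} and {2} and {9}.
Split {5,10} by δ(·,a) → {5} and {10}.
On input b, block {1,7,8} splits into {1,8} and {7}.
No further refinement is possible. Final partition (9 blocks): {5} | {6} | {1,8} | {0} | {4} | {2} | {9} | {10} | {7}.
8 and 7 end up in different blocks, so they are distinguishable. For instance, the string 'ba' is accepted from only 7.

No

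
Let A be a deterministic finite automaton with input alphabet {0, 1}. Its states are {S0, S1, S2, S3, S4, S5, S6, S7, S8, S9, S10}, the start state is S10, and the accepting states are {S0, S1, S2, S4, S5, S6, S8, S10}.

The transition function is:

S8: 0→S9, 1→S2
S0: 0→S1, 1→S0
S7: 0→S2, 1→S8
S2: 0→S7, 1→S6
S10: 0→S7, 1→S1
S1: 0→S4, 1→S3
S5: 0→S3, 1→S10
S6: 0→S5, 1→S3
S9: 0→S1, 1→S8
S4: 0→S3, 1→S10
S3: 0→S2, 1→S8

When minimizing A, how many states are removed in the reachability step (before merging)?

1

BFS from S10 reaches {S1, S2, S3, S4, S5, S6, S7, S8, S9, S10}; the 1 state(s) S0 are never visited.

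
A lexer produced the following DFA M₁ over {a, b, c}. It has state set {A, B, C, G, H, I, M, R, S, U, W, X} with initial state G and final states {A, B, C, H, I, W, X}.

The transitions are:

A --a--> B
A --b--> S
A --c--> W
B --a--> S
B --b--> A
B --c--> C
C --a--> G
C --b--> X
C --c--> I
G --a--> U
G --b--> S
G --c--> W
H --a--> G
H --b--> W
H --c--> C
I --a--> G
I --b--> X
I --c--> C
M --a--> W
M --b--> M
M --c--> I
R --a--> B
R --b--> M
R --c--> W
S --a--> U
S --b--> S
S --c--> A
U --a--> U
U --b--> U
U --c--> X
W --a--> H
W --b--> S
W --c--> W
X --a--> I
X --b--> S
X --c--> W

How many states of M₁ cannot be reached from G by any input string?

BFS from G reaches {A, B, C, G, H, I, S, U, W, X}; the 2 state(s) M, R are never visited.

2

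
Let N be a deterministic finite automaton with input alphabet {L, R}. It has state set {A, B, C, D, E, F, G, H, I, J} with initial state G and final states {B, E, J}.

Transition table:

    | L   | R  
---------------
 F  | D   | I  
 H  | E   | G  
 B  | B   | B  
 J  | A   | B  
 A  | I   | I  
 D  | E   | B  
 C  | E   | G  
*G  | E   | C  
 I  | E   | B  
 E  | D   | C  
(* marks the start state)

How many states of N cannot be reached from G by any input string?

BFS from G reaches {B, C, D, E, G}; the 5 state(s) A, F, H, I, J are never visited.

5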